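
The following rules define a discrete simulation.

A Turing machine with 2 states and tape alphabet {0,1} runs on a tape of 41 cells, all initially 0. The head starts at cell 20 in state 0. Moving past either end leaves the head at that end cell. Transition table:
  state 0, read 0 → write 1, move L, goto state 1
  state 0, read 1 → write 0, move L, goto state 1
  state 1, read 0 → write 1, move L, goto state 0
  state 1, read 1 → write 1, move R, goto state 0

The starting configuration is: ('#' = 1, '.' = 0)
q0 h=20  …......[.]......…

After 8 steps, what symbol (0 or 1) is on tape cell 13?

step 0: q0 h=20  …......[.]......…
step 1: q1 h=19  …......[.]#.....…
step 2: q0 h=18  …......[.]##....…
step 3: q1 h=17  …......[.]###...…
step 4: q0 h=16  …......[.]####..…
step 5: q1 h=15  …......[.]#####.…
step 6: q0 h=14  …......[.]######…
step 7: q1 h=13  …......[.]######…
step 8: q0 h=12  …......[.]######…

1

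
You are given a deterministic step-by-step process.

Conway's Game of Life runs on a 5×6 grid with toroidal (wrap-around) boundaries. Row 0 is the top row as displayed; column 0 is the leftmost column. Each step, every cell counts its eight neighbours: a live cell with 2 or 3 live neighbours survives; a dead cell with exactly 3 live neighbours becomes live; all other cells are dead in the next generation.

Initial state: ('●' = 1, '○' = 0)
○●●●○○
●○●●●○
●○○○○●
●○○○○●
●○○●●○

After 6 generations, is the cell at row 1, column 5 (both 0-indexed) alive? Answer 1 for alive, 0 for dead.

t=0: ○●●●○○
●○●●●○
●○○○○●
●○○○○●
●○○●●○
t=1: ●○○○○○
●○○○●○
○○○●○○
○●○○○○
●○○●●○
t=2: ●●○●●○
○○○○○●
○○○○○○
○○●●●○
●●○○○●
t=3: ○●●○●○
●○○○●●
○○○●●○
●●●●●●
○○○○○○
t=4: ●●○●●○
●●●○○○
○○○○○○
●●●○○●
○○○○○○
t=5: ●○○●○●
●○●●○●
○○○○○●
●●○○○○
○○○●●○
t=6: ●●○○○○
○●●●○○
○○●○●●
●○○○●●
○●●●●○

0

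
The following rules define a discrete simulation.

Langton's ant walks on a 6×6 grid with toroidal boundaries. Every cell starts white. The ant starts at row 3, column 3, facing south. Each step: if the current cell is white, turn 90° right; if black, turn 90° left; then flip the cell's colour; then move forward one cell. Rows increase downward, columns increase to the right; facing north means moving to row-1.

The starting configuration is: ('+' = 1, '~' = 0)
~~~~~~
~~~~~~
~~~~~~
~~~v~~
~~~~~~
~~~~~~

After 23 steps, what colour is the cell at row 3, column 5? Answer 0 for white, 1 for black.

t=0: ~~~~~~
~~~~~~
~~~~~~
~~~v~~
~~~~~~
~~~~~~
t=1: ~~~~~~
~~~~~~
~~~~~~
~~<+~~
~~~~~~
~~~~~~
t=2: ~~~~~~
~~~~~~
~~^~~~
~~++~~
~~~~~~
~~~~~~
t=3: ~~~~~~
~~~~~~
~~+>~~
~~++~~
~~~~~~
~~~~~~
t=4: ~~~~~~
~~~~~~
~~++~~
~~+v~~
~~~~~~
~~~~~~
t=5: ~~~~~~
~~~~~~
~~++~~
~~+~>~
~~~~~~
~~~~~~
t=6: ~~~~~~
~~~~~~
~~++~~
~~+~+~
~~~~v~
~~~~~~
t=7: ~~~~~~
~~~~~~
~~++~~
~~+~+~
~~~<+~
~~~~~~
t=8: ~~~~~~
~~~~~~
~~++~~
~~+^+~
~~~++~
~~~~~~
t=9: ~~~~~~
~~~~~~
~~++~~
~~++>~
~~~++~
~~~~~~
t=10: ~~~~~~
~~~~~~
~~++^~
~~++~~
~~~++~
~~~~~~
t=11: ~~~~~~
~~~~~~
~~+++>
~~++~~
~~~++~
~~~~~~
t=12: ~~~~~~
~~~~~~
~~++++
~~++~v
~~~++~
~~~~~~
t=13: ~~~~~~
~~~~~~
~~++++
~~++<+
~~~++~
~~~~~~
t=14: ~~~~~~
~~~~~~
~~++^+
~~++++
~~~++~
~~~~~~
t=15: ~~~~~~
~~~~~~
~~+<~+
~~++++
~~~++~
~~~~~~
t=16: ~~~~~~
~~~~~~
~~+~~+
~~+v++
~~~++~
~~~~~~
t=17: ~~~~~~
~~~~~~
~~+~~+
~~+~>+
~~~++~
~~~~~~
t=18: ~~~~~~
~~~~~~
~~+~^+
~~+~~+
~~~++~
~~~~~~
t=19: ~~~~~~
~~~~~~
~~+~+>
~~+~~+
~~~++~
~~~~~~
t=20: ~~~~~~
~~~~~^
~~+~+~
~~+~~+
~~~++~
~~~~~~
t=21: ~~~~~~
>~~~~+
~~+~+~
~~+~~+
~~~++~
~~~~~~
t=22: ~~~~~~
+~~~~+
v~+~+~
~~+~~+
~~~++~
~~~~~~
t=23: ~~~~~~
+~~~~+
+~+~+<
~~+~~+
~~~++~
~~~~~~

1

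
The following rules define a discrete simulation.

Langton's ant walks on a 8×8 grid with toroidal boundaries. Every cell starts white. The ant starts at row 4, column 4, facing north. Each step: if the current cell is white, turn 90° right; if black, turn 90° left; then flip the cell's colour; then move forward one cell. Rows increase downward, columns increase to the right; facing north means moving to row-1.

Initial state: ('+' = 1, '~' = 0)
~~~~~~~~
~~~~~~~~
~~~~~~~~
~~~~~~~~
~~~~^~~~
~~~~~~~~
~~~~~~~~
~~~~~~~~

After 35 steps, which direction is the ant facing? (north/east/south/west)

east

gen 0: ~~~~~~~~
~~~~~~~~
~~~~~~~~
~~~~~~~~
~~~~^~~~
~~~~~~~~
~~~~~~~~
~~~~~~~~
gen 1: ~~~~~~~~
~~~~~~~~
~~~~~~~~
~~~~~~~~
~~~~+>~~
~~~~~~~~
~~~~~~~~
~~~~~~~~
gen 2: ~~~~~~~~
~~~~~~~~
~~~~~~~~
~~~~~~~~
~~~~++~~
~~~~~v~~
~~~~~~~~
~~~~~~~~
gen 3: ~~~~~~~~
~~~~~~~~
~~~~~~~~
~~~~~~~~
~~~~++~~
~~~~<+~~
~~~~~~~~
~~~~~~~~
gen 4: ~~~~~~~~
~~~~~~~~
~~~~~~~~
~~~~~~~~
~~~~^+~~
~~~~++~~
~~~~~~~~
~~~~~~~~
gen 5: ~~~~~~~~
~~~~~~~~
~~~~~~~~
~~~~~~~~
~~~<~+~~
~~~~++~~
~~~~~~~~
~~~~~~~~
gen 6: ~~~~~~~~
~~~~~~~~
~~~~~~~~
~~~^~~~~
~~~+~+~~
~~~~++~~
~~~~~~~~
~~~~~~~~
gen 7: ~~~~~~~~
~~~~~~~~
~~~~~~~~
~~~+>~~~
~~~+~+~~
~~~~++~~
~~~~~~~~
~~~~~~~~
gen 8: ~~~~~~~~
~~~~~~~~
~~~~~~~~
~~~++~~~
~~~+v+~~
~~~~++~~
~~~~~~~~
~~~~~~~~
gen 9: ~~~~~~~~
~~~~~~~~
~~~~~~~~
~~~++~~~
~~~<++~~
~~~~++~~
~~~~~~~~
~~~~~~~~
gen 10: ~~~~~~~~
~~~~~~~~
~~~~~~~~
~~~++~~~
~~~~++~~
~~~v++~~
~~~~~~~~
~~~~~~~~
gen 11: ~~~~~~~~
~~~~~~~~
~~~~~~~~
~~~++~~~
~~~~++~~
~~<+++~~
~~~~~~~~
~~~~~~~~
gen 12: ~~~~~~~~
~~~~~~~~
~~~~~~~~
~~~++~~~
~~^~++~~
~~++++~~
~~~~~~~~
~~~~~~~~
gen 13: ~~~~~~~~
~~~~~~~~
~~~~~~~~
~~~++~~~
~~+>++~~
~~++++~~
~~~~~~~~
~~~~~~~~
gen 14: ~~~~~~~~
~~~~~~~~
~~~~~~~~
~~~++~~~
~~++++~~
~~+v++~~
~~~~~~~~
~~~~~~~~
gen 15: ~~~~~~~~
~~~~~~~~
~~~~~~~~
~~~++~~~
~~++++~~
~~+~>+~~
~~~~~~~~
~~~~~~~~
gen 16: ~~~~~~~~
~~~~~~~~
~~~~~~~~
~~~++~~~
~~++^+~~
~~+~~+~~
~~~~~~~~
~~~~~~~~
gen 17: ~~~~~~~~
~~~~~~~~
~~~~~~~~
~~~++~~~
~~+<~+~~
~~+~~+~~
~~~~~~~~
~~~~~~~~
gen 18: ~~~~~~~~
~~~~~~~~
~~~~~~~~
~~~++~~~
~~+~~+~~
~~+v~+~~
~~~~~~~~
~~~~~~~~
gen 19: ~~~~~~~~
~~~~~~~~
~~~~~~~~
~~~++~~~
~~+~~+~~
~~<+~+~~
~~~~~~~~
~~~~~~~~
gen 20: ~~~~~~~~
~~~~~~~~
~~~~~~~~
~~~++~~~
~~+~~+~~
~~~+~+~~
~~v~~~~~
~~~~~~~~
gen 21: ~~~~~~~~
~~~~~~~~
~~~~~~~~
~~~++~~~
~~+~~+~~
~~~+~+~~
~<+~~~~~
~~~~~~~~
gen 22: ~~~~~~~~
~~~~~~~~
~~~~~~~~
~~~++~~~
~~+~~+~~
~^~+~+~~
~++~~~~~
~~~~~~~~
gen 23: ~~~~~~~~
~~~~~~~~
~~~~~~~~
~~~++~~~
~~+~~+~~
~+>+~+~~
~++~~~~~
~~~~~~~~
gen 24: ~~~~~~~~
~~~~~~~~
~~~~~~~~
~~~++~~~
~~+~~+~~
~+++~+~~
~+v~~~~~
~~~~~~~~
gen 25: ~~~~~~~~
~~~~~~~~
~~~~~~~~
~~~++~~~
~~+~~+~~
~+++~+~~
~+~>~~~~
~~~~~~~~
gen 26: ~~~~~~~~
~~~~~~~~
~~~~~~~~
~~~++~~~
~~+~~+~~
~+++~+~~
~+~+~~~~
~~~v~~~~
gen 27: ~~~~~~~~
~~~~~~~~
~~~~~~~~
~~~++~~~
~~+~~+~~
~+++~+~~
~+~+~~~~
~~<+~~~~
gen 28: ~~~~~~~~
~~~~~~~~
~~~~~~~~
~~~++~~~
~~+~~+~~
~+++~+~~
~+^+~~~~
~~++~~~~
gen 29: ~~~~~~~~
~~~~~~~~
~~~~~~~~
~~~++~~~
~~+~~+~~
~+++~+~~
~++>~~~~
~~++~~~~
gen 30: ~~~~~~~~
~~~~~~~~
~~~~~~~~
~~~++~~~
~~+~~+~~
~++^~+~~
~++~~~~~
~~++~~~~
gen 31: ~~~~~~~~
~~~~~~~~
~~~~~~~~
~~~++~~~
~~+~~+~~
~+<~~+~~
~++~~~~~
~~++~~~~
gen 32: ~~~~~~~~
~~~~~~~~
~~~~~~~~
~~~++~~~
~~+~~+~~
~+~~~+~~
~+v~~~~~
~~++~~~~
gen 33: ~~~~~~~~
~~~~~~~~
~~~~~~~~
~~~++~~~
~~+~~+~~
~+~~~+~~
~+~>~~~~
~~++~~~~
gen 34: ~~~~~~~~
~~~~~~~~
~~~~~~~~
~~~++~~~
~~+~~+~~
~+~~~+~~
~+~+~~~~
~~+v~~~~
gen 35: ~~~~~~~~
~~~~~~~~
~~~~~~~~
~~~++~~~
~~+~~+~~
~+~~~+~~
~+~+~~~~
~~+~>~~~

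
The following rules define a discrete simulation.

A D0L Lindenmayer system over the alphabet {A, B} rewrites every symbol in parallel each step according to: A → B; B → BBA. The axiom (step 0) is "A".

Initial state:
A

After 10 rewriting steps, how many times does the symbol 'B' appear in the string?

2378

t=0: A
t=1: B
t=2: BBA
t=3: BBABBAB
t=4: BBABBABBBABBABBBA
t=5: BBABBABBBABBABBBABBABBABBBABBABBBABBABBAB
t=6: BBABBABBBABBABBBABBABBABBBABBABBBABBABBABBBABBABBBABBABBBABBABBABBBABBABBBABBABBABBBABBABBBABBABBBA
t=7: BBABBABBBABBABBBABBABBABBBABBABBBABBABBABBBABBABBBABBABBBA…BBABBABBBABBABBBABBABBABBBABBABBBABBABBABBBABBABBBABBABBAB  (len 239)
t=8: BBABBABBBABBABBBABBABBABBBABBABBBABBABBABBBABBABBBABBABBBA…BBABBABBBABBABBBABBABBABBBABBABBBABBABBABBBABBABBBABBABBBA  (len 577)
t=9: BBABBABBBABBABBBABBABBABBBABBABBBABBABBABBBABBABBBABBABBBA…BBABBABBBABBABBBABBABBABBBABBABBBABBABBABBBABBABBBABBABBAB  (len 1393)
t=10: BBABBABBBABBABBBABBABBABBBABBABBBABBABBABBBABBABBBABBABBBA…BBABBABBBABBABBBABBABBABBBABBABBBABBABBABBBABBABBBABBABBBA  (len 3363)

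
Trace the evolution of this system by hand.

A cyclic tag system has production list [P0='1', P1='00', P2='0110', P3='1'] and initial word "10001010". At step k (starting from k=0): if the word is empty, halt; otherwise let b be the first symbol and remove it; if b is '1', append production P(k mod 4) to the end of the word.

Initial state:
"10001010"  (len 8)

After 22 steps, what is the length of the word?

10

k=0  "10001010"  (len 8)
k=1  "00010101"  (len 8)
k=2  "0010101"  (len 7)
k=3  "010101"  (len 6)
k=4  "10101"  (len 5)
k=5  "01011"  (len 5)
k=6  "1011"  (len 4)
k=7  "0110110"  (len 7)
k=8  "110110"  (len 6)
k=9  "101101"  (len 6)
k=10  "0110100"  (len 7)
k=11  "110100"  (len 6)
k=12  "101001"  (len 6)
k=13  "010011"  (len 6)
k=14  "10011"  (len 5)
k=15  "00110110"  (len 8)
k=16  "0110110"  (len 7)
k=17  "110110"  (len 6)
k=18  "1011000"  (len 7)
k=19  "0110000110"  (len 10)
k=20  "110000110"  (len 9)
k=21  "100001101"  (len 9)
k=22  "0000110100"  (len 10)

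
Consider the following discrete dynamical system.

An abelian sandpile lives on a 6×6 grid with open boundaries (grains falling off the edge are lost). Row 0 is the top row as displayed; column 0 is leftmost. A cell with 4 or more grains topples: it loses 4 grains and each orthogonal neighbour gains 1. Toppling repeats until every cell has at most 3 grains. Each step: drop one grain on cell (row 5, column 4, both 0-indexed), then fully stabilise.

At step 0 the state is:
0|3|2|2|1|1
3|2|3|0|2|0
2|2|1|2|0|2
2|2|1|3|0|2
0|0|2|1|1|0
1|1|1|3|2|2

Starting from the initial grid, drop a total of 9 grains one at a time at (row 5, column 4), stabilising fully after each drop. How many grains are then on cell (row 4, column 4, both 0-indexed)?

0

t=0: 0|3|2|2|1|1
3|2|3|0|2|0
2|2|1|2|0|2
2|2|1|3|0|2
0|0|2|1|1|0
1|1|1|3|2|2
t=1: 0|3|2|2|1|1
3|2|3|0|2|0
2|2|1|2|0|2
2|2|1|3|0|2
0|0|2|1|1|0
1|1|1|3|3|2
t=2: 0|3|2|2|1|1
3|2|3|0|2|0
2|2|1|2|0|2
2|2|1|3|0|2
0|0|2|2|2|0
1|1|2|0|1|3
t=3: 0|3|2|2|1|1
3|2|3|0|2|0
2|2|1|2|0|2
2|2|1|3|0|2
0|0|2|2|2|0
1|1|2|0|2|3
t=4: 0|3|2|2|1|1
3|2|3|0|2|0
2|2|1|2|0|2
2|2|1|3|0|2
0|0|2|2|2|0
1|1|2|0|3|3
t=5: 0|3|2|2|1|1
3|2|3|0|2|0
2|2|1|2|0|2
2|2|1|3|0|2
0|0|2|2|3|1
1|1|2|1|1|0
t=6: 0|3|2|2|1|1
3|2|3|0|2|0
2|2|1|2|0|2
2|2|1|3|0|2
0|0|2|2|3|1
1|1|2|1|2|0
t=7: 0|3|2|2|1|1
3|2|3|0|2|0
2|2|1|2|0|2
2|2|1|3|0|2
0|0|2|2|3|1
1|1|2|1|3|0
t=8: 0|3|2|2|1|1
3|2|3|0|2|0
2|2|1|2|0|2
2|2|1|3|1|2
0|0|2|3|0|2
1|1|2|2|1|1
t=9: 0|3|2|2|1|1
3|2|3|0|2|0
2|2|1|2|0|2
2|2|1|3|1|2
0|0|2|3|0|2
1|1|2|2|2|1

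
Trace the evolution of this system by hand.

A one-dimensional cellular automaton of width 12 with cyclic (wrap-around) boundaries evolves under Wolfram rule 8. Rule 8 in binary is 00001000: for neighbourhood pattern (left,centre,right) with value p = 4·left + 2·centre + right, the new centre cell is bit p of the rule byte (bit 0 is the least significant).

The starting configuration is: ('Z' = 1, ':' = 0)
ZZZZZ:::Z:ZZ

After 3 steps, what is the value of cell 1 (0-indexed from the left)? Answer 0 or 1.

t=0: ZZZZZ:::Z:ZZ
t=1: ::::::::::Z:
t=2: ::::::::::::
t=3: ::::::::::::

0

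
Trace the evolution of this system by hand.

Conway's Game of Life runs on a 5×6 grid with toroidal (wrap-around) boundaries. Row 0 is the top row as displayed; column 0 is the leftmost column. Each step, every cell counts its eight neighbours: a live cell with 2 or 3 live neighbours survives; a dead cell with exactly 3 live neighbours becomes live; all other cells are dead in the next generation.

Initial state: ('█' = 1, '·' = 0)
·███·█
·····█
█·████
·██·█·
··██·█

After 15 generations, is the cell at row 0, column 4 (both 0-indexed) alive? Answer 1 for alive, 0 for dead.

0

gen 0: ·███·█
·····█
█·████
·██·█·
··██·█
gen 1: ·█·█·█
······
█·█···
······
·····█
gen 2: █···█·
███···
······
······
█···█·
gen 3: █··█··
██···█
·█····
······
······
gen 4: ██···█
·██··█
·█····
······
······
gen 5: ·██··█
··█··█
███···
······
█·····
gen 6: ·██··█
···█·█
███···
█·····
██····
gen 7: ·██·██
···███
███··█
··█··█
··█··█
gen 8: ·██···
······
·██···
··████
··█··█
gen 9: ·██···
······
·██·█·
█···██
█····█
gen 10: ██····
···█··
██·██·
···██·
····█·
gen 11: ······
···███
·····█
··█···
···███
gen 12: ······
····██
···█·█
···█·█
···██·
gen 13: ···█·█
····██
█··█·█
··██·█
···██·
gen 14: ···█·█
···█··
█·██··
█·█··█
·····█
gen 15: ······
···█··
█·████
█·████
·····█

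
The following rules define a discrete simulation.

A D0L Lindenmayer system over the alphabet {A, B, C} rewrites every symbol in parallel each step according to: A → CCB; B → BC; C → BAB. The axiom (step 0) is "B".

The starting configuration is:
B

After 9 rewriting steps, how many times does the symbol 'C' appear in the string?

k=0  B
k=1  BC
k=2  BCBAB
k=3  BCBABBCCCBBC
k=4  BCBABBCCCBBCBCBABBABBABBCBCBAB
k=5  BCBABBCCCBBCBCBABBABBABBCBCBABBCBABBCCCBBCBCCCBBCBCCCBBCBCBABBCBABBCCCBBC
k=6  BCBABBCCCBBCBCBABBABBABBCBCBABBCBABBCCCBBCBCCCBBCBCCCBBCBC…BABBABBABBCBCBABBCBABBCCCBBCBCBABBCCCBBCBCBABBABBABBCBCBAB  (len 181)
k=7  BCBABBCCCBBCBCBABBABBABBCBCBABBCBABBCCCBBCBCCCBBCBCCCBBCBC…ABBABBABBCBCBABBCBABBCCCBBCBCCCBBCBCCCBBCBCBABBCBABBCCCBBC  (len 443)
k=8  BCBABBCCCBBCBCBABBABBABBCBCBABBCBABBCCCBBCBCCCBBCBCCCBBCBC…BABBABBABBCBCBABBCBABBCCCBBCBCBABBCCCBBCBCBABBABBABBCBCBAB  (len 1094)
k=9  BCBABBCCCBBCBCBABBABBABBCBCBABBCBABBCCCBBCBCCCBBCBCCCBBCBC…ABBABBABBCBCBABBCBABBCCCBBCBCCCBBCBCCCBBCBCBABBCBABBCCCBBC  (len 2685)

905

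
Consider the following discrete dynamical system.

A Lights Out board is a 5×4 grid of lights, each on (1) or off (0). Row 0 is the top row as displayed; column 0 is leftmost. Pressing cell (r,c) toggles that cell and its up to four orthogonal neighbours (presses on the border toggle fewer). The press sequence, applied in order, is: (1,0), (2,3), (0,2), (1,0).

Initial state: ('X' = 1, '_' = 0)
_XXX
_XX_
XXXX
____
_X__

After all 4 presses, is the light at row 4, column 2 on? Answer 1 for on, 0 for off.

0

[0] _XXX
_XX_
XXXX
____
_X__
[1] XXXX
X_X_
_XXX
____
_X__
[2] XXXX
X_XX
_X__
___X
_X__
[3] X___
X__X
_X__
___X
_X__
[4] ____
_X_X
XX__
___X
_X__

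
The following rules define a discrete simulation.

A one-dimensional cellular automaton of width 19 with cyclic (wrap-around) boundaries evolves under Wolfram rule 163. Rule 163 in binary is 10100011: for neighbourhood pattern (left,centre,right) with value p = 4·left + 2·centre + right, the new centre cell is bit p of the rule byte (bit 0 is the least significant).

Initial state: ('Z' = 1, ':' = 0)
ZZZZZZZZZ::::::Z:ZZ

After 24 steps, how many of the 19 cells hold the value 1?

gen 0: ZZZZZZZZZ::::::Z:ZZ
gen 1: ZZZZZZZZ::ZZZZZ:Z:Z
gen 2: ZZZZZZZ::Z:ZZZ:Z:Z:
gen 3: :ZZZZZ::Z:Z:Z:Z:Z:Z
gen 4: Z:ZZZ::Z:Z:Z:Z:Z:Z:
gen 5: :Z:Z::Z:Z:Z:Z:Z:Z:Z
gen 6: Z:Z::Z:Z:Z:Z:Z:Z:Z:
gen 7: :Z::Z:Z:Z:Z:Z:Z:Z:Z
gen 8: Z::Z:Z:Z:Z:Z:Z:Z:Z:
gen 9: ::Z:Z:Z:Z:Z:Z:Z:Z:Z
gen 10: :Z:Z:Z:Z:Z:Z:Z:Z:Z:
gen 11: Z:Z:Z:Z:Z:Z:Z:Z:Z::
gen 12: :Z:Z:Z:Z:Z:Z:Z:Z::Z
gen 13: Z:Z:Z:Z:Z:Z:Z:Z::Z:
gen 14: :Z:Z:Z:Z:Z:Z:Z::Z:Z
gen 15: Z:Z:Z:Z:Z:Z:Z::Z:Z:
gen 16: :Z:Z:Z:Z:Z:Z::Z:Z:Z
gen 17: Z:Z:Z:Z:Z:Z::Z:Z:Z:
gen 18: :Z:Z:Z:Z:Z::Z:Z:Z:Z
gen 19: Z:Z:Z:Z:Z::Z:Z:Z:Z:
gen 20: :Z:Z:Z:Z::Z:Z:Z:Z:Z
gen 21: Z:Z:Z:Z::Z:Z:Z:Z:Z:
gen 22: :Z:Z:Z::Z:Z:Z:Z:Z:Z
gen 23: Z:Z:Z::Z:Z:Z:Z:Z:Z:
gen 24: :Z:Z::Z:Z:Z:Z:Z:Z:Z

9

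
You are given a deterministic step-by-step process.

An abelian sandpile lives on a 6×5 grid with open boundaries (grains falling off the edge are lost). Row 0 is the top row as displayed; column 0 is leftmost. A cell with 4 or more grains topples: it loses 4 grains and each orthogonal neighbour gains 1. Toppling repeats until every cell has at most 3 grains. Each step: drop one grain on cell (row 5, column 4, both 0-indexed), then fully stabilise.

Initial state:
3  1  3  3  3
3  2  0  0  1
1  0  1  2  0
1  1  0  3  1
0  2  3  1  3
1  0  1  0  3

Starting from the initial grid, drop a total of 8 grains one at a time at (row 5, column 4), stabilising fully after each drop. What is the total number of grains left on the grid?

[0] 3  1  3  3  3
3  2  0  0  1
1  0  1  2  0
1  1  0  3  1
0  2  3  1  3
1  0  1  0  3
[1] 3  1  3  3  3
3  2  0  0  1
1  0  1  2  0
1  1  0  3  2
0  2  3  2  0
1  0  1  1  1
[2] 3  1  3  3  3
3  2  0  0  1
1  0  1  2  0
1  1  0  3  2
0  2  3  2  0
1  0  1  1  2
[3] 3  1  3  3  3
3  2  0  0  1
1  0  1  2  0
1  1  0  3  2
0  2  3  2  0
1  0  1  1  3
[4] 3  1  3  3  3
3  2  0  0  1
1  0  1  2  0
1  1  0  3  2
0  2  3  2  1
1  0  1  2  0
[5] 3  1  3  3  3
3  2  0  0  1
1  0  1  2  0
1  1  0  3  2
0  2  3  2  1
1  0  1  2  1
[6] 3  1  3  3  3
3  2  0  0  1
1  0  1  2  0
1  1  0  3  2
0  2  3  2  1
1  0  1  2  2
[7] 3  1  3  3  3
3  2  0  0  1
1  0  1  2  0
1  1  0  3  2
0  2  3  2  1
1  0  1  2  3
[8] 3  1  3  3  3
3  2  0  0  1
1  0  1  2  0
1  1  0  3  2
0  2  3  2  2
1  0  1  3  0

44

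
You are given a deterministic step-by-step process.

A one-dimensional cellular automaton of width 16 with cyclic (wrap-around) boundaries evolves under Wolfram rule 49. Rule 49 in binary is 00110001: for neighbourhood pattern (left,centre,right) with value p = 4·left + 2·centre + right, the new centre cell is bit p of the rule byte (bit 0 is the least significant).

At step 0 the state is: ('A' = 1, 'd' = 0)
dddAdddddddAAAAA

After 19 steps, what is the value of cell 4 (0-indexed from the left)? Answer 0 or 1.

gen 0: dddAdddddddAAAAA
gen 1: AAddAAAAAAdddddd
gen 2: ddAdddddddAAAAAd
gen 3: AddAAAAAAddddddA
gen 4: dAdddddddAAAAAdd
gen 5: ddAAAAAAddddddAA
gen 6: AdddddddAAAAAddd
gen 7: dAAAAAAddddddAAd
gen 8: dddddddAAAAAdddA
gen 9: AAAAAAddddddAAdd
gen 10: ddddddAAAAAdddAd
gen 11: AAAAAddddddAAddA
gen 12: dddddAAAAAdddAdd
gen 13: AAAAddddddAAddAA
gen 14: ddddAAAAAdddAddd
gen 15: AAAddddddAAddAAA
gen 16: dddAAAAAdddAdddd
gen 17: AAddddddAAddAAAA
gen 18: ddAAAAAdddAddddd
gen 19: AddddddAAddAAAAA

0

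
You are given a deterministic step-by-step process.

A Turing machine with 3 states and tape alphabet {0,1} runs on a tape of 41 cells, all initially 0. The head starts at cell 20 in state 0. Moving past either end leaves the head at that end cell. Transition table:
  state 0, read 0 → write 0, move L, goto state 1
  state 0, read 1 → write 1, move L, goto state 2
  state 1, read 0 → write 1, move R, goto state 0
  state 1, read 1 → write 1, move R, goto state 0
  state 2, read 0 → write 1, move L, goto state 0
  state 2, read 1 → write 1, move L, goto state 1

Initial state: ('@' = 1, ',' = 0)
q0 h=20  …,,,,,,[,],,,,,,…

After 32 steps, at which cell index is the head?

20

[0] q0 h=20  …,,,,,,[,],,,,,,…
[1] q1 h=19  …,,,,,,[,],,,,,,…
[2] q0 h=20  …,,,,,@[,],,,,,,…
[3] q1 h=19  …,,,,,,[@],,,,,,…
[4] q0 h=20  …,,,,,@[,],,,,,,…
[5] q1 h=19  …,,,,,,[@],,,,,,…
[6] q0 h=20  …,,,,,@[,],,,,,,…
[7] q1 h=19  …,,,,,,[@],,,,,,…
[8] q0 h=20  …,,,,,@[,],,,,,,…
[9] q1 h=19  …,,,,,,[@],,,,,,…
[10] q0 h=20  …,,,,,@[,],,,,,,…
[11] q1 h=19  …,,,,,,[@],,,,,,…
[12] q0 h=20  …,,,,,@[,],,,,,,…
[13] q1 h=19  …,,,,,,[@],,,,,,…
[14] q0 h=20  …,,,,,@[,],,,,,,…
[15] q1 h=19  …,,,,,,[@],,,,,,…
[16] q0 h=20  …,,,,,@[,],,,,,,…
[17] q1 h=19  …,,,,,,[@],,,,,,…
[18] q0 h=20  …,,,,,@[,],,,,,,…
[19] q1 h=19  …,,,,,,[@],,,,,,…
[20] q0 h=20  …,,,,,@[,],,,,,,…
[21] q1 h=19  …,,,,,,[@],,,,,,…
[22] q0 h=20  …,,,,,@[,],,,,,,…
[23] q1 h=19  …,,,,,,[@],,,,,,…
[24] q0 h=20  …,,,,,@[,],,,,,,…
[25] q1 h=19  …,,,,,,[@],,,,,,…
[26] q0 h=20  …,,,,,@[,],,,,,,…
[27] q1 h=19  …,,,,,,[@],,,,,,…
[28] q0 h=20  …,,,,,@[,],,,,,,…
[29] q1 h=19  …,,,,,,[@],,,,,,…
[30] q0 h=20  …,,,,,@[,],,,,,,…
[31] q1 h=19  …,,,,,,[@],,,,,,…
[32] q0 h=20  …,,,,,@[,],,,,,,…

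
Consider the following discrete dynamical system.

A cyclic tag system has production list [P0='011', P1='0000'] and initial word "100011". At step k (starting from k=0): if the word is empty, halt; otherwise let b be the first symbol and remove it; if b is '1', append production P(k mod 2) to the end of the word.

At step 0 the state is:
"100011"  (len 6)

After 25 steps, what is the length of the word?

gen 0: "100011"  (len 6)
gen 1: "00011011"  (len 8)
gen 2: "0011011"  (len 7)
gen 3: "011011"  (len 6)
gen 4: "11011"  (len 5)
gen 5: "1011011"  (len 7)
gen 6: "0110110000"  (len 10)
gen 7: "110110000"  (len 9)
gen 8: "101100000000"  (len 12)
gen 9: "01100000000011"  (len 14)
gen 10: "1100000000011"  (len 13)
gen 11: "100000000011011"  (len 15)
gen 12: "000000000110110000"  (len 18)
gen 13: "00000000110110000"  (len 17)
gen 14: "0000000110110000"  (len 16)
gen 15: "000000110110000"  (len 15)
gen 16: "00000110110000"  (len 14)
gen 17: "0000110110000"  (len 13)
gen 18: "000110110000"  (len 12)
gen 19: "00110110000"  (len 11)
gen 20: "0110110000"  (len 10)
gen 21: "110110000"  (len 9)
gen 22: "101100000000"  (len 12)
gen 23: "01100000000011"  (len 14)
gen 24: "1100000000011"  (len 13)
gen 25: "100000000011011"  (len 15)

15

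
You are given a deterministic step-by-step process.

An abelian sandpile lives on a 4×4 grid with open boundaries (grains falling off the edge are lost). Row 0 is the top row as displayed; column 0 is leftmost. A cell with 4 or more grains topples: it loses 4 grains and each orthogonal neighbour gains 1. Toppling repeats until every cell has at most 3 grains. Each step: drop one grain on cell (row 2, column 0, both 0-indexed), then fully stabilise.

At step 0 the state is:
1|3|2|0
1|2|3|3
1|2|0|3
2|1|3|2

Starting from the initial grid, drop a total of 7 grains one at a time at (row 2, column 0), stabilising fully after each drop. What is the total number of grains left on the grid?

32

k=0  1|3|2|0
1|2|3|3
1|2|0|3
2|1|3|2
k=1  1|3|2|0
1|2|3|3
2|2|0|3
2|1|3|2
k=2  1|3|2|0
1|2|3|3
3|2|0|3
2|1|3|2
k=3  1|3|2|0
2|2|3|3
0|3|0|3
3|1|3|2
k=4  1|3|2|0
2|2|3|3
1|3|0|3
3|1|3|2
k=5  1|3|2|0
2|2|3|3
2|3|0|3
3|1|3|2
k=6  1|3|2|0
2|2|3|3
3|3|0|3
3|1|3|2
k=7  1|3|2|0
3|3|3|3
2|0|1|3
0|3|3|2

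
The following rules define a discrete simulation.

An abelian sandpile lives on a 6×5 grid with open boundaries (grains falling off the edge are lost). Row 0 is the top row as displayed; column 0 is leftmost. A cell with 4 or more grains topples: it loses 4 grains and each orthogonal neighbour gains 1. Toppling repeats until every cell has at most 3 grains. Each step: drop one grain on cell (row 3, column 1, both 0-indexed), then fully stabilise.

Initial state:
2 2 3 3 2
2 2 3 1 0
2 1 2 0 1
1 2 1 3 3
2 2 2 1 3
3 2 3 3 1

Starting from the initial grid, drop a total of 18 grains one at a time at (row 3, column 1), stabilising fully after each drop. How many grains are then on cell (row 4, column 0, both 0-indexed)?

gen 0: 2 2 3 3 2
2 2 3 1 0
2 1 2 0 1
1 2 1 3 3
2 2 2 1 3
3 2 3 3 1
gen 1: 2 2 3 3 2
2 2 3 1 0
2 1 2 0 1
1 3 1 3 3
2 2 2 1 3
3 2 3 3 1
gen 2: 2 2 3 3 2
2 2 3 1 0
2 2 2 0 1
2 0 2 3 3
2 3 2 1 3
3 2 3 3 1
gen 3: 2 2 3 3 2
2 2 3 1 0
2 2 2 0 1
2 1 2 3 3
2 3 2 1 3
3 2 3 3 1
gen 4: 2 2 3 3 2
2 2 3 1 0
2 2 2 0 1
2 2 2 3 3
2 3 2 1 3
3 2 3 3 1
gen 5: 2 2 3 3 2
2 2 3 1 0
2 2 2 0 1
2 3 2 3 3
2 3 2 1 3
3 2 3 3 1
gen 6: 2 2 3 3 2
2 2 3 1 0
2 3 2 0 1
3 1 3 3 3
3 0 3 1 3
3 3 3 3 1
gen 7: 2 2 3 3 2
2 2 3 1 0
2 3 2 0 1
3 2 3 3 3
3 0 3 1 3
3 3 3 3 1
gen 8: 2 2 3 3 2
2 2 3 1 0
2 3 2 0 1
3 3 3 3 3
3 0 3 1 3
3 3 3 3 1
gen 9: 0 1 2 0 3
1 3 2 3 0
2 0 3 2 2
3 2 1 3 1
2 2 0 2 1
1 2 3 1 3
gen 10: 0 1 2 0 3
1 3 2 3 0
2 0 3 2 2
3 3 1 3 1
2 2 0 2 1
1 2 3 1 3
gen 11: 0 1 2 0 3
1 3 2 3 0
3 1 3 2 2
0 1 2 3 1
3 3 0 2 1
1 2 3 1 3
gen 12: 0 1 2 0 3
1 3 2 3 0
3 1 3 2 2
0 2 2 3 1
3 3 0 2 1
1 2 3 1 3
gen 13: 0 1 2 0 3
1 3 2 3 0
3 1 3 2 2
0 3 2 3 1
3 3 0 2 1
1 2 3 1 3
gen 14: 0 1 2 0 3
1 3 2 3 0
3 2 3 2 2
2 1 3 3 1
0 1 1 2 1
2 3 3 1 3
gen 15: 0 1 2 0 3
1 3 2 3 0
3 2 3 2 2
2 2 3 3 1
0 1 1 2 1
2 3 3 1 3
gen 16: 0 1 2 0 3
1 3 2 3 0
3 2 3 2 2
2 3 3 3 1
0 1 1 2 1
2 3 3 1 3
gen 17: 0 2 3 1 3
3 1 1 1 1
1 2 3 1 3
0 3 2 1 2
1 2 2 3 1
2 3 3 1 3
gen 18: 0 2 3 1 3
3 1 1 1 1
1 3 3 1 3
1 0 3 1 2
1 3 2 3 1
2 3 3 1 3

1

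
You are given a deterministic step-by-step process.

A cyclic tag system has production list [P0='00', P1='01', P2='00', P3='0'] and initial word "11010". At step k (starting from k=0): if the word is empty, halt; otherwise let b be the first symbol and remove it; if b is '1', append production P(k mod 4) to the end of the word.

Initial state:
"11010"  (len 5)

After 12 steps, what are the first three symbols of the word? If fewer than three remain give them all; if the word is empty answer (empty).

k=0  "11010"  (len 5)
k=1  "101000"  (len 6)
k=2  "0100001"  (len 7)
k=3  "100001"  (len 6)
k=4  "000010"  (len 6)
k=5  "00010"  (len 5)
k=6  "0010"  (len 4)
k=7  "010"  (len 3)
k=8  "10"  (len 2)
k=9  "000"  (len 3)
k=10  "00"  (len 2)
k=11  "0"  (len 1)
k=12  (halted — word empty)

(empty)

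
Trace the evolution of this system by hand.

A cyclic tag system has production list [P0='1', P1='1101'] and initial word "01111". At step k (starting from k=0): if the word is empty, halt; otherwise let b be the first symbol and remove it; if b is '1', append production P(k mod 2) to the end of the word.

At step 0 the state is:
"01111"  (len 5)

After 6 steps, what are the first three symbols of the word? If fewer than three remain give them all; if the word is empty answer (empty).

101

step 0: "01111"  (len 5)
step 1: "1111"  (len 4)
step 2: "1111101"  (len 7)
step 3: "1111011"  (len 7)
step 4: "1110111101"  (len 10)
step 5: "1101111011"  (len 10)
step 6: "1011110111101"  (len 13)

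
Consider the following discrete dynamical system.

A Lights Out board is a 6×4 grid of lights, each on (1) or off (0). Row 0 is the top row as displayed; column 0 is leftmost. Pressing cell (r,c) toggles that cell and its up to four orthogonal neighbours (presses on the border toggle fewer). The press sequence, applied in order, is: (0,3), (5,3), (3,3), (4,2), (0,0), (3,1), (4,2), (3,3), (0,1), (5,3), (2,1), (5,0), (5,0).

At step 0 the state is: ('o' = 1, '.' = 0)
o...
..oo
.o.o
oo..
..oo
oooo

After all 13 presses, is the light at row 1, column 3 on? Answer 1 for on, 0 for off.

0

t=0: o...
..oo
.o.o
oo..
..oo
oooo
t=1: o.oo
..o.
.o.o
oo..
..oo
oooo
t=2: o.oo
..o.
.o.o
oo..
..o.
oo..
t=3: o.oo
..o.
.o..
oooo
..oo
oo..
t=4: o.oo
..o.
.o..
oo.o
.o..
ooo.
t=5: .ooo
o.o.
.o..
oo.o
.o..
ooo.
t=6: .ooo
o.o.
....
..oo
....
ooo.
t=7: .ooo
o.o.
....
...o
.ooo
oo..
t=8: .ooo
o.o.
...o
..o.
.oo.
oo..
t=9: o..o
ooo.
...o
..o.
.oo.
oo..
t=10: o..o
ooo.
...o
..o.
.ooo
oooo
t=11: o..o
o.o.
oooo
.oo.
.ooo
oooo
t=12: o..o
o.o.
oooo
.oo.
oooo
..oo
t=13: o..o
o.o.
oooo
.oo.
.ooo
oooo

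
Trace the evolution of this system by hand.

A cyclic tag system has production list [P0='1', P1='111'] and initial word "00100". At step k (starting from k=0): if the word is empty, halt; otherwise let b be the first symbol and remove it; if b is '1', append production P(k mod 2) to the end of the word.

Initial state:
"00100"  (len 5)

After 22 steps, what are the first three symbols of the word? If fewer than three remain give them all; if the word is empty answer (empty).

111

gen 0: "00100"  (len 5)
gen 1: "0100"  (len 4)
gen 2: "100"  (len 3)
gen 3: "001"  (len 3)
gen 4: "01"  (len 2)
gen 5: "1"  (len 1)
gen 6: "111"  (len 3)
gen 7: "111"  (len 3)
gen 8: "11111"  (len 5)
gen 9: "11111"  (len 5)
gen 10: "1111111"  (len 7)
gen 11: "1111111"  (len 7)
gen 12: "111111111"  (len 9)
gen 13: "111111111"  (len 9)
gen 14: "11111111111"  (len 11)
gen 15: "11111111111"  (len 11)
gen 16: "1111111111111"  (len 13)
gen 17: "1111111111111"  (len 13)
gen 18: "111111111111111"  (len 15)
gen 19: "111111111111111"  (len 15)
gen 20: "11111111111111111"  (len 17)
gen 21: "11111111111111111"  (len 17)
gen 22: "1111111111111111111"  (len 19)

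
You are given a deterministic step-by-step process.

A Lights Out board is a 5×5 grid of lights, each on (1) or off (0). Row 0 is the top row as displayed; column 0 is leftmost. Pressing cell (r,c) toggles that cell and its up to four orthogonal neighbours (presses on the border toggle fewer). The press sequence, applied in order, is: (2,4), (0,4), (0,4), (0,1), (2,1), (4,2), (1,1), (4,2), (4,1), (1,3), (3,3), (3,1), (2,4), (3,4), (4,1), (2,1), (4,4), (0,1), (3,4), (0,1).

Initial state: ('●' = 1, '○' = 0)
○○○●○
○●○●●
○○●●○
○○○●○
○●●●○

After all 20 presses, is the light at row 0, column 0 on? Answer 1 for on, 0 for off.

step 0: ○○○●○
○●○●●
○○●●○
○○○●○
○●●●○
step 1: ○○○●○
○●○●○
○○●○●
○○○●●
○●●●○
step 2: ○○○○●
○●○●●
○○●○●
○○○●●
○●●●○
step 3: ○○○●○
○●○●○
○○●○●
○○○●●
○●●●○
step 4: ●●●●○
○○○●○
○○●○●
○○○●●
○●●●○
step 5: ●●●●○
○●○●○
●●○○●
○●○●●
○●●●○
step 6: ●●●●○
○●○●○
●●○○●
○●●●●
○○○○○
step 7: ●○●●○
●○●●○
●○○○●
○●●●●
○○○○○
step 8: ●○●●○
●○●●○
●○○○●
○●○●●
○●●●○
step 9: ●○●●○
●○●●○
●○○○●
○○○●●
●○○●○
step 10: ●○●○○
●○○○●
●○○●●
○○○●●
●○○●○
step 11: ●○●○○
●○○○●
●○○○●
○○●○○
●○○○○
step 12: ●○●○○
●○○○●
●●○○●
●●○○○
●●○○○
step 13: ●○●○○
●○○○○
●●○●○
●●○○●
●●○○○
step 14: ●○●○○
●○○○○
●●○●●
●●○●○
●●○○●
step 15: ●○●○○
●○○○○
●●○●●
●○○●○
○○●○●
step 16: ●○●○○
●●○○○
○○●●●
●●○●○
○○●○●
step 17: ●○●○○
●●○○○
○○●●●
●●○●●
○○●●○
step 18: ○●○○○
●○○○○
○○●●●
●●○●●
○○●●○
step 19: ○●○○○
●○○○○
○○●●○
●●○○○
○○●●●
step 20: ●○●○○
●●○○○
○○●●○
●●○○○
○○●●●

1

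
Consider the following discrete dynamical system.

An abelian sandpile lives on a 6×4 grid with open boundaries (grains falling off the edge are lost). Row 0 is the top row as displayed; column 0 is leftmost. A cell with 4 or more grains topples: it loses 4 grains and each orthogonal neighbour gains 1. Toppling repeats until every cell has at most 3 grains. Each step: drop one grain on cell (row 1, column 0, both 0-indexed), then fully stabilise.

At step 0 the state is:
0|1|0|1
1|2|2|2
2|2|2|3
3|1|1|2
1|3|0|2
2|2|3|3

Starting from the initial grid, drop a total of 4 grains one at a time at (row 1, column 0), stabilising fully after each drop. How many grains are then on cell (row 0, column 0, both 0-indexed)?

0) 0|1|0|1
1|2|2|2
2|2|2|3
3|1|1|2
1|3|0|2
2|2|3|3
1) 0|1|0|1
2|2|2|2
2|2|2|3
3|1|1|2
1|3|0|2
2|2|3|3
2) 0|1|0|1
3|2|2|2
2|2|2|3
3|1|1|2
1|3|0|2
2|2|3|3
3) 1|1|0|1
0|3|2|2
3|2|2|3
3|1|1|2
1|3|0|2
2|2|3|3
4) 1|1|0|1
1|3|2|2
3|2|2|3
3|1|1|2
1|3|0|2
2|2|3|3

1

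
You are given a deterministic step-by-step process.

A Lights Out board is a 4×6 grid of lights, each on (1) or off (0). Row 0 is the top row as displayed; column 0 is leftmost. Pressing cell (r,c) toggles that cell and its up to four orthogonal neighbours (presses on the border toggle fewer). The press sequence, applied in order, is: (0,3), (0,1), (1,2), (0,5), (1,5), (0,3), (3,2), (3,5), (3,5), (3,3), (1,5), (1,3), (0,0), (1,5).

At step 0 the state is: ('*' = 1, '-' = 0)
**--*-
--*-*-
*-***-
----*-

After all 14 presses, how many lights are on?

12

0) **--*-
--*-*-
*-***-
----*-
1) ****--
--***-
*-***-
----*-
2) ---*--
-****-
*-***-
----*-
3) --**--
----*-
*--**-
----*-
4) --****
----**
*--**-
----*-
5) --***-
------
*--***
----*-
6) ------
---*--
*--***
----*-
7) ------
---*--
*-****
-****-
8) ------
---*--
*-***-
-***-*
9) ------
---*--
*-****
-****-
10) ------
---*--
*-*-**
-*----
11) -----*
---***
*-*-*-
-*----
12) ---*-*
--*--*
*-***-
-*----
13) **-*-*
*-*--*
*-***-
-*----
14) **-*--
*-*-*-
*-****
-*----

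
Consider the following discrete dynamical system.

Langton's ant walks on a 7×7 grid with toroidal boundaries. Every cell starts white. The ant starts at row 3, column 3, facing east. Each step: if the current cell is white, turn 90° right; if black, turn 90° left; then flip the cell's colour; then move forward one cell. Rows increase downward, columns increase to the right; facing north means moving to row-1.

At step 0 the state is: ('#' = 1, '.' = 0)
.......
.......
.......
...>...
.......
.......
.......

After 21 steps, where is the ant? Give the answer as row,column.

k=0  .......
.......
.......
...>...
.......
.......
.......
k=1  .......
.......
.......
...#...
...v...
.......
.......
k=2  .......
.......
.......
...#...
..<#...
.......
.......
k=3  .......
.......
.......
..^#...
..##...
.......
.......
k=4  .......
.......
.......
..#>...
..##...
.......
.......
k=5  .......
.......
...^...
..#....
..##...
.......
.......
k=6  .......
.......
...#>..
..#....
..##...
.......
.......
k=7  .......
.......
...##..
..#.v..
..##...
.......
.......
k=8  .......
.......
...##..
..#<#..
..##...
.......
.......
k=9  .......
.......
...^#..
..###..
..##...
.......
.......
k=10  .......
.......
..<.#..
..###..
..##...
.......
.......
k=11  .......
..^....
..#.#..
..###..
..##...
.......
.......
k=12  .......
..#>...
..#.#..
..###..
..##...
.......
.......
k=13  .......
..##...
..#v#..
..###..
..##...
.......
.......
k=14  .......
..##...
..<##..
..###..
..##...
.......
.......
k=15  .......
..##...
...##..
..v##..
..##...
.......
.......
k=16  .......
..##...
...##..
...>#..
..##...
.......
.......
k=17  .......
..##...
...^#..
....#..
..##...
.......
.......
k=18  .......
..##...
..<.#..
....#..
..##...
.......
.......
k=19  .......
..^#...
..#.#..
....#..
..##...
.......
.......
k=20  .......
.<.#...
..#.#..
....#..
..##...
.......
.......
k=21  .^.....
.#.#...
..#.#..
....#..
..##...
.......
.......

0,1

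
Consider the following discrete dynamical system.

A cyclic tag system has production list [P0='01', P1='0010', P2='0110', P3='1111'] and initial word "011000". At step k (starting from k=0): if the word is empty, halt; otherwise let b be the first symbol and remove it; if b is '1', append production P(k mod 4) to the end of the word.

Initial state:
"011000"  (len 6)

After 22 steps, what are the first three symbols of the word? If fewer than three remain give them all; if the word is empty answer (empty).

111

k=0  "011000"  (len 6)
k=1  "11000"  (len 5)
k=2  "10000010"  (len 8)
k=3  "00000100110"  (len 11)
k=4  "0000100110"  (len 10)
k=5  "000100110"  (len 9)
k=6  "00100110"  (len 8)
k=7  "0100110"  (len 7)
k=8  "100110"  (len 6)
k=9  "0011001"  (len 7)
k=10  "011001"  (len 6)
k=11  "11001"  (len 5)
k=12  "10011111"  (len 8)
k=13  "001111101"  (len 9)
k=14  "01111101"  (len 8)
k=15  "1111101"  (len 7)
k=16  "1111011111"  (len 10)
k=17  "11101111101"  (len 11)
k=18  "11011111010010"  (len 14)
k=19  "10111110100100110"  (len 17)
k=20  "01111101001001101111"  (len 20)
k=21  "1111101001001101111"  (len 19)
k=22  "1111010010011011110010"  (len 22)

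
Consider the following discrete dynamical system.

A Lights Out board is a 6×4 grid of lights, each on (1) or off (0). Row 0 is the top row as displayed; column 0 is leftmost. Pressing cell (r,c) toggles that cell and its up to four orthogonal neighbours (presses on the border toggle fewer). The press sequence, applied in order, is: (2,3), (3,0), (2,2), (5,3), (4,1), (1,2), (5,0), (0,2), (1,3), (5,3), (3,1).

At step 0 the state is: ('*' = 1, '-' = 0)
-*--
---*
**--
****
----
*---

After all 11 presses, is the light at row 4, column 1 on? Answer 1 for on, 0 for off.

gen 0: -*--
---*
**--
****
----
*---
gen 1: -*--
----
****
***-
----
*---
gen 2: -*--
----
-***
--*-
*---
*---
gen 3: -*--
--*-
----
----
*---
*---
gen 4: -*--
--*-
----
----
*--*
*-**
gen 5: -*--
--*-
----
-*--
-***
****
gen 6: -**-
-*-*
--*-
-*--
-***
****
gen 7: -**-
-*-*
--*-
-*--
****
--**
gen 8: ---*
-***
--*-
-*--
****
--**
gen 9: ----
-*--
--**
-*--
****
--**
gen 10: ----
-*--
--**
-*--
***-
----
gen 11: ----
-*--
-***
*-*-
*-*-
----

0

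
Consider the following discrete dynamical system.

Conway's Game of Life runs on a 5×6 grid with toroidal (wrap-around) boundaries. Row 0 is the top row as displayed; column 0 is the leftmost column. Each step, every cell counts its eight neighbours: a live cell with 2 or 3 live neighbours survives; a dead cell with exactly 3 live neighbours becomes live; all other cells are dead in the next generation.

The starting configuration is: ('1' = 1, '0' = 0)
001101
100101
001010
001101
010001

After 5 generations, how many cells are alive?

10

gen 0: 001101
100101
001010
001101
010001
gen 1: 011101
110001
111000
111101
010001
gen 2: 000001
000111
000110
000111
000001
gen 3: 100001
000101
001000
000101
100001
gen 4: 000000
100011
001100
100011
000000
gen 5: 000001
000111
010100
000111
000001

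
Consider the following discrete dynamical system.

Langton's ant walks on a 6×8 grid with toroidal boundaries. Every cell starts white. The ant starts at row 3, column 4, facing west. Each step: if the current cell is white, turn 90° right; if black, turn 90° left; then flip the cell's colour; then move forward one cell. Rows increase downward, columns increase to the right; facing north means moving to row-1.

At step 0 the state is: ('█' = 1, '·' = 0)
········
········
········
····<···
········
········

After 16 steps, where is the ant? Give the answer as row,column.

3,4

[0] ········
········
········
····<···
········
········
[1] ········
········
····^···
····█···
········
········
[2] ········
········
····█>··
····█···
········
········
[3] ········
········
····██··
····█v··
········
········
[4] ········
········
····██··
····<█··
········
········
[5] ········
········
····██··
·····█··
····v···
········
[6] ········
········
····██··
·····█··
···<█···
········
[7] ········
········
····██··
···^·█··
···██···
········
[8] ········
········
····██··
···█>█··
···██···
········
[9] ········
········
····██··
···███··
···█v···
········
[10] ········
········
····██··
···███··
···█·>··
········
[11] ········
········
····██··
···███··
···█·█··
·····v··
[12] ········
········
····██··
···███··
···█·█··
····<█··
[13] ········
········
····██··
···███··
···█^█··
····██··
[14] ········
········
····██··
···███··
···██>··
····██··
[15] ········
········
····██··
···██^··
···██···
····██··
[16] ········
········
····██··
···█<···
···██···
····██··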